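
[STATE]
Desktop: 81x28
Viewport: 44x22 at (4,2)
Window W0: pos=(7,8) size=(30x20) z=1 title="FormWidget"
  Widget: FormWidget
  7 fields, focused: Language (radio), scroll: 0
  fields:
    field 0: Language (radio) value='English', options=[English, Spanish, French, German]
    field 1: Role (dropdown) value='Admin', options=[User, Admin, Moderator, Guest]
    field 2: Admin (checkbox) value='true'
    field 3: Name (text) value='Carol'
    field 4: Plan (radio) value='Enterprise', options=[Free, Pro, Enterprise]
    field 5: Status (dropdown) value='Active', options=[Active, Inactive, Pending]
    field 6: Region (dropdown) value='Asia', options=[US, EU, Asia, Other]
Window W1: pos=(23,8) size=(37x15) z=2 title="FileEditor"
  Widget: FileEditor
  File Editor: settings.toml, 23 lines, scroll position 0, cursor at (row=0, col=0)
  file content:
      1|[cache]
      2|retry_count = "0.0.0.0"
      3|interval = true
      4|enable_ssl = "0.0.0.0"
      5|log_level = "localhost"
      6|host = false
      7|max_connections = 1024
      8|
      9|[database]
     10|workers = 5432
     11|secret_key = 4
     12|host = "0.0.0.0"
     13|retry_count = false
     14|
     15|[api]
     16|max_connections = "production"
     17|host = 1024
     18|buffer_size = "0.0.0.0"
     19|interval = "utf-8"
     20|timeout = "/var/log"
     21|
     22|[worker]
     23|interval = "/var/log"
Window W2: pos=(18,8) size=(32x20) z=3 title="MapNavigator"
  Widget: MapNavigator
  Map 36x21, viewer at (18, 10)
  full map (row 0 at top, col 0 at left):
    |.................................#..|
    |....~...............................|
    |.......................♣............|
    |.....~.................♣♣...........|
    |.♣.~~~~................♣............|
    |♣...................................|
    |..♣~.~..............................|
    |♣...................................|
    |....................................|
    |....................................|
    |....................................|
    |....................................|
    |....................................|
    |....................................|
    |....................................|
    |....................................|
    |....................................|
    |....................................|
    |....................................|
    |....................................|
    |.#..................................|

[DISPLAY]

                                            
                                            
                                            
                                            
                                            
                                            
   ┏━━━━━━━━━━┏━━━━━━━━━━━━━━━━━━━━━━━━━━━━━
   ┃ FormWidge┃ MapNavigator                
   ┠──────────┠─────────────────────────────
   ┃> Language┃....................♣........
   ┃  Role:   ┃..~.................♣♣.......
   ┃  Admin:  ┃~~~~................♣........
   ┃  Name:   ┃.............................
   ┃  Plan:   ┃~.~..........................
   ┃  Status: ┃.............................
   ┃  Region: ┃.............................
   ┃          ┃.............................
   ┃          ┃...............@.............
   ┃          ┃.............................
   ┃          ┃.............................
   ┃          ┃.............................
   ┃          ┃.............................


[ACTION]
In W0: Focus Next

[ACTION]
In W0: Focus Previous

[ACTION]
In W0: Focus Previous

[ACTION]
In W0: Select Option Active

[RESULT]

                                            
                                            
                                            
                                            
                                            
                                            
   ┏━━━━━━━━━━┏━━━━━━━━━━━━━━━━━━━━━━━━━━━━━
   ┃ FormWidge┃ MapNavigator                
   ┠──────────┠─────────────────────────────
   ┃  Language┃....................♣........
   ┃  Role:   ┃..~.................♣♣.......
   ┃  Admin:  ┃~~~~................♣........
   ┃  Name:   ┃.............................
   ┃  Plan:   ┃~.~..........................
   ┃  Status: ┃.............................
   ┃> Region: ┃.............................
   ┃          ┃.............................
   ┃          ┃...............@.............
   ┃          ┃.............................
   ┃          ┃.............................
   ┃          ┃.............................
   ┃          ┃.............................


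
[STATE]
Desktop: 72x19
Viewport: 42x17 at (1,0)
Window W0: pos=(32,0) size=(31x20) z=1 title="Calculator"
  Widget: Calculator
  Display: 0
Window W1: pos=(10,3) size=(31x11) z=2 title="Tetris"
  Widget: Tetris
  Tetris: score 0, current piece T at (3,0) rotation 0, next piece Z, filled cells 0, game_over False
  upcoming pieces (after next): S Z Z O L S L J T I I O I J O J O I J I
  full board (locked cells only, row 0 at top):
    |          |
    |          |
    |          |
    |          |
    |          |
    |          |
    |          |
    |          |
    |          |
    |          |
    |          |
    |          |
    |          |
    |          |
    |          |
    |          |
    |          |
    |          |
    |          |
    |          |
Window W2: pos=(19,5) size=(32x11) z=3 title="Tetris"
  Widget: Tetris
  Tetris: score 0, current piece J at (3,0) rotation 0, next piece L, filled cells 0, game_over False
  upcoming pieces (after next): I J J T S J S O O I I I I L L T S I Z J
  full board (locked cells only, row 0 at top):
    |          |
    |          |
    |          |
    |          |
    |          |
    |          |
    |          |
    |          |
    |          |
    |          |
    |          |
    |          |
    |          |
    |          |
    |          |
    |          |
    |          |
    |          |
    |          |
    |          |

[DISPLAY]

                               ┏━━━━━━━━━━
                               ┃ Calculato
                               ┠──────────
         ┏━━━━━━━━━━━━━━━━━━━━━━━━━━━━━┓  
         ┃ Tetris                      ┃┬─
         ┠────────┏━━━━━━━━━━━━━━━━━━━━━━━
         ┃        ┃ Tetris                
         ┃        ┠───────────────────────
         ┃        ┃          │Next:       
         ┃        ┃          │  ▒         
         ┃        ┃          │▒▒▒         
         ┃        ┃          │            
         ┃        ┃          │            
         ┗━━━━━━━━┃          │            
                  ┃          │Score:      
                  ┗━━━━━━━━━━━━━━━━━━━━━━━
                               ┃          


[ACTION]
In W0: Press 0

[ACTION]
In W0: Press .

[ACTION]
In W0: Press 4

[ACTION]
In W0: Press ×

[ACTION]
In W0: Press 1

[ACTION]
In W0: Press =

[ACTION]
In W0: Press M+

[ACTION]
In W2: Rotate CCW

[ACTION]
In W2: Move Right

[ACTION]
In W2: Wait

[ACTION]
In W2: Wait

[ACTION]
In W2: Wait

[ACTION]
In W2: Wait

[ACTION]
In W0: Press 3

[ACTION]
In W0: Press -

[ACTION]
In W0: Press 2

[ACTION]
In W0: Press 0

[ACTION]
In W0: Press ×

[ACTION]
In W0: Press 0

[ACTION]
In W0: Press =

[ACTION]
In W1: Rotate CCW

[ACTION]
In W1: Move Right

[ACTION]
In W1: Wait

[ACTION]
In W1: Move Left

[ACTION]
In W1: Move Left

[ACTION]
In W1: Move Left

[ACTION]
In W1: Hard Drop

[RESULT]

                               ┏━━━━━━━━━━
                               ┃ Calculato
                               ┠──────────
         ┏━━━━━━━━━━━━━━━━━━━━━━━━━━━━━┓  
         ┃ Tetris                      ┃┬─
         ┠────────┏━━━━━━━━━━━━━━━━━━━━━━━
         ┃        ┃ Tetris                
         ┃        ┠───────────────────────
         ┃        ┃          │Next:       
         ┃        ┃          │  ▒         
         ┃  ▒     ┃          │▒▒▒         
         ┃ ▒▒     ┃          │            
         ┃  ▒     ┃          │            
         ┗━━━━━━━━┃          │            
                  ┃          │Score:      
                  ┗━━━━━━━━━━━━━━━━━━━━━━━
                               ┃          


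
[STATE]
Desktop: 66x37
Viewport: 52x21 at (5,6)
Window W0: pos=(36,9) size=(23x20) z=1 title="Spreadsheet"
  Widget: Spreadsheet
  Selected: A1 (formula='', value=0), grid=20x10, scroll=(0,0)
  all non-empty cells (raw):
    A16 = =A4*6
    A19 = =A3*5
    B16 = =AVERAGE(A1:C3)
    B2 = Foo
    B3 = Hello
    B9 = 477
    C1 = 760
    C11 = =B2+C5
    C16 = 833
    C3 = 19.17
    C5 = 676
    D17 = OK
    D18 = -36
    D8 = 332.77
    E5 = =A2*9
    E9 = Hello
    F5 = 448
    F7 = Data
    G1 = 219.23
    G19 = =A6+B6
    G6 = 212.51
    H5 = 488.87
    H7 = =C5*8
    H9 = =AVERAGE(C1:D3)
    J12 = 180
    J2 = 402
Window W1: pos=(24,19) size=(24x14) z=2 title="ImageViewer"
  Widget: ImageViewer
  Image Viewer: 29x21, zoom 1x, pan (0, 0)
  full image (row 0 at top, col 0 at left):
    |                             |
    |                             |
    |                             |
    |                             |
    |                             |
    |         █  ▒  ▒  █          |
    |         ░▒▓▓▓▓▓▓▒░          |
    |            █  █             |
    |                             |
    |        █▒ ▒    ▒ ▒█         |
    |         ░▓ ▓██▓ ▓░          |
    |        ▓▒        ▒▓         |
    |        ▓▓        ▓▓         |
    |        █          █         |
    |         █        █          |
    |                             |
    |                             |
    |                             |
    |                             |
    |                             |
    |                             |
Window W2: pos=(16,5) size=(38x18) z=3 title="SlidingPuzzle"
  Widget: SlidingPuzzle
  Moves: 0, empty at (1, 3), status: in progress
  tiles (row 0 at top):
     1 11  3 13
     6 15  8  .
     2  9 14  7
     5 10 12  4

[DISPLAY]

           ┃ SlidingPuzzle                      ┃   
           ┠────────────────────────────────────┨   
           ┃┌────┬────┬────┬────┐               ┃   
           ┃│  1 │ 11 │  3 │ 13 │               ┃━━━
           ┃├────┼────┼────┼────┤               ┃   
           ┃│  6 │ 15 │  8 │    │               ┃───
           ┃├────┼────┼────┼────┤               ┃   
           ┃│  2 │  9 │ 14 │  7 │               ┃   
           ┃├────┼────┼────┼────┤               ┃---
           ┃│  5 │ 10 │ 12 │  4 │               ┃  0
           ┃└────┴────┴────┴────┘               ┃   
           ┃Moves: 0                            ┃   
           ┃                                    ┃  0
           ┃                                    ┃  0
           ┃                                    ┃  0
           ┃                                    ┃  0
           ┗━━━━━━━━━━━━━━━━━━━━━━━━━━━━━━━━━━━━┛  0
                   ┃                      ┃0     477
                   ┃                      ┃0       0
                   ┃                      ┃0       0
                   ┃                      ┃0       0


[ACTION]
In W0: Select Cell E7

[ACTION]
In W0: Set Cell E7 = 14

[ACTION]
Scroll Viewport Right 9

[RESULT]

  ┃ SlidingPuzzle                      ┃            
  ┠────────────────────────────────────┨            
  ┃┌────┬────┬────┬────┐               ┃            
  ┃│  1 │ 11 │  3 │ 13 │               ┃━━━━┓       
  ┃├────┼────┼────┼────┤               ┃    ┃       
  ┃│  6 │ 15 │  8 │    │               ┃────┨       
  ┃├────┼────┼────┼────┤               ┃    ┃       
  ┃│  2 │  9 │ 14 │  7 │               ┃    ┃       
  ┃├────┼────┼────┼────┤               ┃----┃       
  ┃│  5 │ 10 │ 12 │  4 │               ┃  0 ┃       
  ┃└────┴────┴────┴────┘               ┃    ┃       
  ┃Moves: 0                            ┃    ┃       
  ┃                                    ┃  0 ┃       
  ┃                                    ┃  0 ┃       
  ┃                                    ┃  0 ┃       
  ┃                                    ┃  0 ┃       
  ┗━━━━━━━━━━━━━━━━━━━━━━━━━━━━━━━━━━━━┛  0 ┃       
          ┃                      ┃0     477 ┃       
          ┃                      ┃0       0 ┃       
          ┃                      ┃0       0#┃       
          ┃                      ┃0       0 ┃       


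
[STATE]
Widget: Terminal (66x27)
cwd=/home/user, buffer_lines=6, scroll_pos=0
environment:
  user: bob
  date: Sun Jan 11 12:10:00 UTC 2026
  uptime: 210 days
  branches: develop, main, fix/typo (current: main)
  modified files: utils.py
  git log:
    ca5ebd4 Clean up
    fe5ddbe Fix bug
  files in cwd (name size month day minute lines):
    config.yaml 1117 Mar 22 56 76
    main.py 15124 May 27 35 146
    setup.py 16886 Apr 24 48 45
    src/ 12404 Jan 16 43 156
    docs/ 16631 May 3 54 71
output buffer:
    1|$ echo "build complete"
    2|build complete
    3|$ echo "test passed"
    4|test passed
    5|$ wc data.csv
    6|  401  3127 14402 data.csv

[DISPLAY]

$ echo "build complete"                                           
build complete                                                    
$ echo "test passed"                                              
test passed                                                       
$ wc data.csv                                                     
  401  3127 14402 data.csv                                        
$ █                                                               
                                                                  
                                                                  
                                                                  
                                                                  
                                                                  
                                                                  
                                                                  
                                                                  
                                                                  
                                                                  
                                                                  
                                                                  
                                                                  
                                                                  
                                                                  
                                                                  
                                                                  
                                                                  
                                                                  
                                                                  


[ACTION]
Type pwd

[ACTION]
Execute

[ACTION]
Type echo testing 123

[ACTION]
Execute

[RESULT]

$ echo "build complete"                                           
build complete                                                    
$ echo "test passed"                                              
test passed                                                       
$ wc data.csv                                                     
  401  3127 14402 data.csv                                        
$ pwd                                                             
/home/user                                                        
$ echo testing 123                                                
testing 123                                                       
$ █                                                               
                                                                  
                                                                  
                                                                  
                                                                  
                                                                  
                                                                  
                                                                  
                                                                  
                                                                  
                                                                  
                                                                  
                                                                  
                                                                  
                                                                  
                                                                  
                                                                  


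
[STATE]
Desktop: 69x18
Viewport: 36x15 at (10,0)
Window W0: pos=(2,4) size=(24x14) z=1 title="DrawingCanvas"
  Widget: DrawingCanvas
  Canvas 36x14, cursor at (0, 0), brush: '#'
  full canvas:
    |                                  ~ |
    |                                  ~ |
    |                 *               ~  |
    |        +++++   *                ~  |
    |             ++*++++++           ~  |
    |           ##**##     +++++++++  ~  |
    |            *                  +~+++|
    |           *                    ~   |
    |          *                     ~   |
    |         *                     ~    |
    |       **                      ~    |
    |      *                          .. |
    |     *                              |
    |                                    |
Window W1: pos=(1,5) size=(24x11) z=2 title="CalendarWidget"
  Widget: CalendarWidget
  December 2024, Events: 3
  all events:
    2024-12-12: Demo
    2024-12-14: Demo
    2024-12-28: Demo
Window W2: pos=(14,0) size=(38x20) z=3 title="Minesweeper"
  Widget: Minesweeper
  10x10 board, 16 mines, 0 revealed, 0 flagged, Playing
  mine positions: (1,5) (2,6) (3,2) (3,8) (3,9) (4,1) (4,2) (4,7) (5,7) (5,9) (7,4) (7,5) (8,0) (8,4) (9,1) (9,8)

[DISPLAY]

    ┏━━━━━━━━━━━━━━━━━━━━━━━━━━━━━━━
    ┃ Minesweeper                   
    ┠───────────────────────────────
    ┃■■■■■■■■■■                     
━━━━┃■■■■■■■■■■                     
━━━━┃■■■■■■■■■■                     
rWid┃■■■■■■■■■■                     
────┃■■■■■■■■■■                     
mber┃■■■■■■■■■■                     
 Th ┃■■■■■■■■■■                     
    ┃■■■■■■■■■■                     
  5 ┃■■■■■■■■■■                     
 12*┃■■■■■■■■■■                     
 19 ┃                               
 26 ┃                               


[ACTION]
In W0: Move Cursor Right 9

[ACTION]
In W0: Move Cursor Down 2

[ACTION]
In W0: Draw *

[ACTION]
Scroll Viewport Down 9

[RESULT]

    ┃■■■■■■■■■■                     
━━━━┃■■■■■■■■■■                     
━━━━┃■■■■■■■■■■                     
rWid┃■■■■■■■■■■                     
────┃■■■■■■■■■■                     
mber┃■■■■■■■■■■                     
 Th ┃■■■■■■■■■■                     
    ┃■■■■■■■■■■                     
  5 ┃■■■■■■■■■■                     
 12*┃■■■■■■■■■■                     
 19 ┃                               
 26 ┃                               
━━━━┃                               
  * ┃                               
━━━━┃                               


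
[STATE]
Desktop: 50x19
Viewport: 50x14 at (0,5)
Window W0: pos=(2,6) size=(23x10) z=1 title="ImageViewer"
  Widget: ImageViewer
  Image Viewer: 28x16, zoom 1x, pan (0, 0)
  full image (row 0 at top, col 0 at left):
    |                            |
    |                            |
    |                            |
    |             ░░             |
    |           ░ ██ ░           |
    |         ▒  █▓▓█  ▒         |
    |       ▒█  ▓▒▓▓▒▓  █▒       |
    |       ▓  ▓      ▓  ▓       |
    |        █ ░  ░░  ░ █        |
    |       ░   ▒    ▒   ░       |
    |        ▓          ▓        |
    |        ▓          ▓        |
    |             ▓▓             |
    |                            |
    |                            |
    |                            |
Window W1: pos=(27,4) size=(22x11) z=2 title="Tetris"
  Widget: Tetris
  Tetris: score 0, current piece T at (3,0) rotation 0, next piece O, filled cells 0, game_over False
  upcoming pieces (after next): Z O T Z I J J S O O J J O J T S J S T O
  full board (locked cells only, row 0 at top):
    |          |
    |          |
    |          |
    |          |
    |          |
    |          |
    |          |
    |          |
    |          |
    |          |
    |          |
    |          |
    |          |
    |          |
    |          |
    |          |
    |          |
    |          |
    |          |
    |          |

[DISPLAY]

                           ┃ Tetris             ┃ 
  ┏━━━━━━━━━━━━━━━━━━━━━┓  ┠────────────────────┨ 
  ┃ ImageViewer         ┃  ┃          │Next:    ┃ 
  ┠─────────────────────┨  ┃          │▓▓       ┃ 
  ┃                     ┃  ┃          │▓▓       ┃ 
  ┃                     ┃  ┃          │         ┃ 
  ┃                     ┃  ┃          │         ┃ 
  ┃             ░░      ┃  ┃          │         ┃ 
  ┃           ░ ██ ░    ┃  ┃          │Score:   ┃ 
  ┃         ▒  █▓▓█  ▒  ┃  ┗━━━━━━━━━━━━━━━━━━━━┛ 
  ┗━━━━━━━━━━━━━━━━━━━━━┛                         
                                                  
                                                  
                                                  


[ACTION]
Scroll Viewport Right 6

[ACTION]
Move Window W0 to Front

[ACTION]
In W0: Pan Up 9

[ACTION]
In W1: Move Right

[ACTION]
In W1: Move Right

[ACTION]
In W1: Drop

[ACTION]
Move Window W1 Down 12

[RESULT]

                                                  
  ┏━━━━━━━━━━━━━━━━━━━━━┓                         
  ┃ ImageViewer         ┃                         
  ┠─────────────────────┨  ┏━━━━━━━━━━━━━━━━━━━━┓ 
  ┃                     ┃  ┃ Tetris             ┃ 
  ┃                     ┃  ┠────────────────────┨ 
  ┃                     ┃  ┃          │Next:    ┃ 
  ┃             ░░      ┃  ┃          │▓▓       ┃ 
  ┃           ░ ██ ░    ┃  ┃          │▓▓       ┃ 
  ┃         ▒  █▓▓█  ▒  ┃  ┃          │         ┃ 
  ┗━━━━━━━━━━━━━━━━━━━━━┛  ┃          │         ┃ 
                           ┃          │         ┃ 
                           ┃          │Score:   ┃ 
                           ┗━━━━━━━━━━━━━━━━━━━━┛ 


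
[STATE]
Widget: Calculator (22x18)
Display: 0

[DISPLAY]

                     0
┌───┬───┬───┬───┐     
│ 7 │ 8 │ 9 │ ÷ │     
├───┼───┼───┼───┤     
│ 4 │ 5 │ 6 │ × │     
├───┼───┼───┼───┤     
│ 1 │ 2 │ 3 │ - │     
├───┼───┼───┼───┤     
│ 0 │ . │ = │ + │     
├───┼───┼───┼───┤     
│ C │ MC│ MR│ M+│     
└───┴───┴───┴───┘     
                      
                      
                      
                      
                      
                      


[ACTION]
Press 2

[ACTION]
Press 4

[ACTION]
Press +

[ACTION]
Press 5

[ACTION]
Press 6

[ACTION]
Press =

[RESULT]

                    80
┌───┬───┬───┬───┐     
│ 7 │ 8 │ 9 │ ÷ │     
├───┼───┼───┼───┤     
│ 4 │ 5 │ 6 │ × │     
├───┼───┼───┼───┤     
│ 1 │ 2 │ 3 │ - │     
├───┼───┼───┼───┤     
│ 0 │ . │ = │ + │     
├───┼───┼───┼───┤     
│ C │ MC│ MR│ M+│     
└───┴───┴───┴───┘     
                      
                      
                      
                      
                      
                      


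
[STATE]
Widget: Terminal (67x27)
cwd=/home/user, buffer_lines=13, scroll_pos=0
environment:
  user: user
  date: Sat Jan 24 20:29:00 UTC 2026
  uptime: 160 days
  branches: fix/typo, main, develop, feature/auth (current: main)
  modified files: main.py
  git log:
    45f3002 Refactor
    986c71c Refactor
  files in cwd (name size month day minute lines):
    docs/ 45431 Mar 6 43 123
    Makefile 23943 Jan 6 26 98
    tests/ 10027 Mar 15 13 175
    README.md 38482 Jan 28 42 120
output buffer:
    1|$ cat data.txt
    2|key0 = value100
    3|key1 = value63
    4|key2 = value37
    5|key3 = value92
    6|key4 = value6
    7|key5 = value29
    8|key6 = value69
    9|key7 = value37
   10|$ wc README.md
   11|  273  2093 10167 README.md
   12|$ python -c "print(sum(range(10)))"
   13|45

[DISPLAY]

$ cat data.txt                                                     
key0 = value100                                                    
key1 = value63                                                     
key2 = value37                                                     
key3 = value92                                                     
key4 = value6                                                      
key5 = value29                                                     
key6 = value69                                                     
key7 = value37                                                     
$ wc README.md                                                     
  273  2093 10167 README.md                                        
$ python -c "print(sum(range(10)))"                                
45                                                                 
$ █                                                                
                                                                   
                                                                   
                                                                   
                                                                   
                                                                   
                                                                   
                                                                   
                                                                   
                                                                   
                                                                   
                                                                   
                                                                   
                                                                   


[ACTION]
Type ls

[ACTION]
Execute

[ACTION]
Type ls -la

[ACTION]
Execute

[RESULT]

$ cat data.txt                                                     
key0 = value100                                                    
key1 = value63                                                     
key2 = value37                                                     
key3 = value92                                                     
key4 = value6                                                      
key5 = value29                                                     
key6 = value69                                                     
key7 = value37                                                     
$ wc README.md                                                     
  273  2093 10167 README.md                                        
$ python -c "print(sum(range(10)))"                                
45                                                                 
$ ls                                                               
docs/  Makefile  tests/  README.md                                 
$ ls -la                                                           
drwxr-xr-x  1 user group    45431 Mar  6 10:43 docs/               
-rw-r--r--  1 user group    23943 Jan  6 10:26 Makefile            
drwxr-xr-x  1 user group    10027 Mar 15 10:13 tests/              
-rw-r--r--  1 user group    38482 Jan 28 10:42 README.md           
$ █                                                                
                                                                   
                                                                   
                                                                   
                                                                   
                                                                   
                                                                   


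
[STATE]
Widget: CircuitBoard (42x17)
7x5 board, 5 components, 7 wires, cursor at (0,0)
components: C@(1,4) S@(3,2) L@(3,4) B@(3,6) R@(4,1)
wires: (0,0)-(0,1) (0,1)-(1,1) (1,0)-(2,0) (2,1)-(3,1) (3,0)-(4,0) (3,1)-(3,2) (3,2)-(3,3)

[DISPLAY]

   0 1 2 3 4 5 6                          
0  [.]─ ·                                 
        │                                 
1   ·   ·           C                     
    │                                     
2   ·   ·                                 
        │                                 
3   ·   · ─ S ─ ·   L       B             
    │                                     
4   ·   R                                 
Cursor: (0,0)                             
                                          
                                          
                                          
                                          
                                          
                                          


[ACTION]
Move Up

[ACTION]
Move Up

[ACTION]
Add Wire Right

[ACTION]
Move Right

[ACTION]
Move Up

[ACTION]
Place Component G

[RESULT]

   0 1 2 3 4 5 6                          
0   · ─[G]                                
        │                                 
1   ·   ·           C                     
    │                                     
2   ·   ·                                 
        │                                 
3   ·   · ─ S ─ ·   L       B             
    │                                     
4   ·   R                                 
Cursor: (0,1)                             
                                          
                                          
                                          
                                          
                                          
                                          


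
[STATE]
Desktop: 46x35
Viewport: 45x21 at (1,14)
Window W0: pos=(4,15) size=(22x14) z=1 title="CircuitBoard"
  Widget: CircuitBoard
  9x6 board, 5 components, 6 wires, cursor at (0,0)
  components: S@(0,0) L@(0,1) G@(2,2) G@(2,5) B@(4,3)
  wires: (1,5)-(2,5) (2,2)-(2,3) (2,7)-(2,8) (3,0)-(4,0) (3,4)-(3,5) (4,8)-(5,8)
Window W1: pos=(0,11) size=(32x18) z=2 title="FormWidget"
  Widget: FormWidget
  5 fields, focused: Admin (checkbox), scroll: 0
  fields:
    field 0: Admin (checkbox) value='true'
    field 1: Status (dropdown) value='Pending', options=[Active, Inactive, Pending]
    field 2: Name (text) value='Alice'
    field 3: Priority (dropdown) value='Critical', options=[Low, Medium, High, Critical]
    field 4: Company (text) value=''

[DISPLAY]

> Admin:      [x]             ┃              
  Status:     [Pending      ▼]┃              
  Name:       [Alice         ]┃              
  Priority:   [Critical     ▼]┃              
  Company:    [              ]┃              
                              ┃              
                              ┃              
                              ┃              
                              ┃              
                              ┃              
                              ┃              
                              ┃              
                              ┃              
                              ┃              
━━━━━━━━━━━━━━━━━━━━━━━━━━━━━━┛              
                                             
                                             
                                             
                                             
                                             
                                             


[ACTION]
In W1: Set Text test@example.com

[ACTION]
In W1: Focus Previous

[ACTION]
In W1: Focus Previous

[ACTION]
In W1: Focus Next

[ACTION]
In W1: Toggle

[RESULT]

  Admin:      [x]             ┃              
  Status:     [Pending      ▼]┃              
  Name:       [Alice         ]┃              
  Priority:   [Critical     ▼]┃              
> Company:    [              ]┃              
                              ┃              
                              ┃              
                              ┃              
                              ┃              
                              ┃              
                              ┃              
                              ┃              
                              ┃              
                              ┃              
━━━━━━━━━━━━━━━━━━━━━━━━━━━━━━┛              
                                             
                                             
                                             
                                             
                                             
                                             


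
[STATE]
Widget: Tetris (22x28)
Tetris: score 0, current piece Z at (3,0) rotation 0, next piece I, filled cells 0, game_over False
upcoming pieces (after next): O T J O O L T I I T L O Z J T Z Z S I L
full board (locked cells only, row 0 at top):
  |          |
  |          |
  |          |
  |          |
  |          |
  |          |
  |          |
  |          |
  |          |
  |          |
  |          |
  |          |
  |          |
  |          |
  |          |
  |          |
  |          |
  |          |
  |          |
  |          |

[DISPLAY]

   ▓▓     │Next:      
    ▓▓    │████       
          │           
          │           
          │           
          │           
          │Score:     
          │0          
          │           
          │           
          │           
          │           
          │           
          │           
          │           
          │           
          │           
          │           
          │           
          │           
          │           
          │           
          │           
          │           
          │           
          │           
          │           
          │           


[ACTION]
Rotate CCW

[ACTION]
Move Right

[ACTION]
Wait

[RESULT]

          │Next:      
     ▓    │████       
    ▓▓    │           
    ▓     │           
          │           
          │           
          │Score:     
          │0          
          │           
          │           
          │           
          │           
          │           
          │           
          │           
          │           
          │           
          │           
          │           
          │           
          │           
          │           
          │           
          │           
          │           
          │           
          │           
          │           


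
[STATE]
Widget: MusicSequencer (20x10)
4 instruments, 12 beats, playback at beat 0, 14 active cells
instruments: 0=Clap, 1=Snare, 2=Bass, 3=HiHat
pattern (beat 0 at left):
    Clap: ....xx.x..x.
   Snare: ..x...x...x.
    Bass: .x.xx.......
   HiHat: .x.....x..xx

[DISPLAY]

      ▼12345678901  
  Clap····██·█··█·  
 Snare··█···█···█·  
  Bass·█·██·······  
 HiHat·█·····█··██  
                    
                    
                    
                    
                    


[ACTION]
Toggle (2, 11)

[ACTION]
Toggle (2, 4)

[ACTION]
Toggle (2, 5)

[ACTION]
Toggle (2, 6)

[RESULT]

      ▼12345678901  
  Clap····██·█··█·  
 Snare··█···█···█·  
  Bass·█·█·██····█  
 HiHat·█·····█··██  
                    
                    
                    
                    
                    


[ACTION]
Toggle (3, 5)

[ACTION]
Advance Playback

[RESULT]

      0▼2345678901  
  Clap····██·█··█·  
 Snare··█···█···█·  
  Bass·█·█·██····█  
 HiHat·█···█·█··██  
                    
                    
                    
                    
                    


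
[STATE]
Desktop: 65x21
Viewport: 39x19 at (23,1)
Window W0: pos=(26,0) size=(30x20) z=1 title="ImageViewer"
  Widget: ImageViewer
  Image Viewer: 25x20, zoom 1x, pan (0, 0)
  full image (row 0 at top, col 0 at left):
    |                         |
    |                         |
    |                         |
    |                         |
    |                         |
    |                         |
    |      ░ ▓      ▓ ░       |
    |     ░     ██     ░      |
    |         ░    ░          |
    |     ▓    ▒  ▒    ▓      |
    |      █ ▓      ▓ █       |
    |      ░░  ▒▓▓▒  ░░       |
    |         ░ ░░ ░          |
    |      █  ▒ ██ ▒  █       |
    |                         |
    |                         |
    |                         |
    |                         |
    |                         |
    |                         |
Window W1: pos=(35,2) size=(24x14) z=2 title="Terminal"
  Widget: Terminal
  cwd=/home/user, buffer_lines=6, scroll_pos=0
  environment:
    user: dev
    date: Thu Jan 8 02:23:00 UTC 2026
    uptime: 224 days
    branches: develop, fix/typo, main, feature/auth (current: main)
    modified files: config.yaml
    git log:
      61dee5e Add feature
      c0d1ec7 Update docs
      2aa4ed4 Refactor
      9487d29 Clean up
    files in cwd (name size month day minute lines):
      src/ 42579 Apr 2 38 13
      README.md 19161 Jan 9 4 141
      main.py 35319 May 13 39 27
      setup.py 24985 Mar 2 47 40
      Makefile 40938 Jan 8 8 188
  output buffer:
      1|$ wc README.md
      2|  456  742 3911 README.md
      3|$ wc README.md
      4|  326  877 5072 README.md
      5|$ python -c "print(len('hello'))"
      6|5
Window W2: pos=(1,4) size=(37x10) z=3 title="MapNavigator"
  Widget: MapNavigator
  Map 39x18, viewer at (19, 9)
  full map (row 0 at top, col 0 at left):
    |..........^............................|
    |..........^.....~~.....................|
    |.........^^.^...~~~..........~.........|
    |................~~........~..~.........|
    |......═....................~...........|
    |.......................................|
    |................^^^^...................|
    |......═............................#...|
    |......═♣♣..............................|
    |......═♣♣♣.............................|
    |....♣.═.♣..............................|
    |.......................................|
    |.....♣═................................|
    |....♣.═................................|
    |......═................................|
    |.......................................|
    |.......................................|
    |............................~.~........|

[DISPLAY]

   ┃ ImageViewer                ┃      
   ┠────────┏━━━━━━━━━━━━━━━━━━━━━━┓   
   ┃        ┃ Terminal             ┃   
━━━━━━━━━━━━━━┓────────────────────┨   
              ┃wc README.md        ┃   
──────────────┨456  742 3911 README┃   
..............┃wc README.md        ┃   
............#.┃326  877 5072 README┃   
..............┃python -c "print(len┃   
..............┃                    ┃   
..............┃█                   ┃   
..............┃                    ┃   
━━━━━━━━━━━━━━┛                    ┃   
   ┃      ░░┃                      ┃   
   ┃        ┗━━━━━━━━━━━━━━━━━━━━━━┛   
   ┃      █  ▒ ██ ▒  █          ┃      
   ┃                            ┃      
   ┃                            ┃      
   ┗━━━━━━━━━━━━━━━━━━━━━━━━━━━━┛      


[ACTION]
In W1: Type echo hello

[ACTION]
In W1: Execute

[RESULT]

   ┃ ImageViewer                ┃      
   ┠────────┏━━━━━━━━━━━━━━━━━━━━━━┓   
   ┃        ┃ Terminal             ┃   
━━━━━━━━━━━━━━┓────────────────────┨   
              ┃wc README.md        ┃   
──────────────┨456  742 3911 README┃   
..............┃wc README.md        ┃   
............#.┃326  877 5072 README┃   
..............┃python -c "print(len┃   
..............┃                    ┃   
..............┃echo hello          ┃   
..............┃llo                 ┃   
━━━━━━━━━━━━━━┛█                   ┃   
   ┃      ░░┃                      ┃   
   ┃        ┗━━━━━━━━━━━━━━━━━━━━━━┛   
   ┃      █  ▒ ██ ▒  █          ┃      
   ┃                            ┃      
   ┃                            ┃      
   ┗━━━━━━━━━━━━━━━━━━━━━━━━━━━━┛      


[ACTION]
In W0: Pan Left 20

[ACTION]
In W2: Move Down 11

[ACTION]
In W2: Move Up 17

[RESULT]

   ┃ ImageViewer                ┃      
   ┠────────┏━━━━━━━━━━━━━━━━━━━━━━┓   
   ┃        ┃ Terminal             ┃   
━━━━━━━━━━━━━━┓────────────────────┨   
              ┃wc README.md        ┃   
──────────────┨456  742 3911 README┃   
              ┃wc README.md        ┃   
              ┃326  877 5072 README┃   
              ┃python -c "print(len┃   
..............┃                    ┃   
..............┃echo hello          ┃   
......~.......┃llo                 ┃   
━━━━━━━━━━━━━━┛█                   ┃   
   ┃      ░░┃                      ┃   
   ┃        ┗━━━━━━━━━━━━━━━━━━━━━━┛   
   ┃      █  ▒ ██ ▒  █          ┃      
   ┃                            ┃      
   ┃                            ┃      
   ┗━━━━━━━━━━━━━━━━━━━━━━━━━━━━┛      
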